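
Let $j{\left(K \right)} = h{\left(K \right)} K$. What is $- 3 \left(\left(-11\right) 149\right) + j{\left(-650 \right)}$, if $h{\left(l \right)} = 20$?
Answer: $-8083$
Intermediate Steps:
$j{\left(K \right)} = 20 K$
$- 3 \left(\left(-11\right) 149\right) + j{\left(-650 \right)} = - 3 \left(\left(-11\right) 149\right) + 20 \left(-650\right) = \left(-3\right) \left(-1639\right) - 13000 = 4917 - 13000 = -8083$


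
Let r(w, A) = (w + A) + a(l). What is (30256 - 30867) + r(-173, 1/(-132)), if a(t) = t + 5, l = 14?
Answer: -100981/132 ≈ -765.01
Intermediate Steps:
a(t) = 5 + t
r(w, A) = 19 + A + w (r(w, A) = (w + A) + (5 + 14) = (A + w) + 19 = 19 + A + w)
(30256 - 30867) + r(-173, 1/(-132)) = (30256 - 30867) + (19 + 1/(-132) - 173) = -611 + (19 - 1/132 - 173) = -611 - 20329/132 = -100981/132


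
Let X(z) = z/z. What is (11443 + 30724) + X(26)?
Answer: 42168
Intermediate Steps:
X(z) = 1
(11443 + 30724) + X(26) = (11443 + 30724) + 1 = 42167 + 1 = 42168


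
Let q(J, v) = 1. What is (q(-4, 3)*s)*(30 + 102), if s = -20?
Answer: -2640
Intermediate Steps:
(q(-4, 3)*s)*(30 + 102) = (1*(-20))*(30 + 102) = -20*132 = -2640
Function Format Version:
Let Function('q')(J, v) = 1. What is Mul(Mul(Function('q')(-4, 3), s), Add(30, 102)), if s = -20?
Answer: -2640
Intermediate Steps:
Mul(Mul(Function('q')(-4, 3), s), Add(30, 102)) = Mul(Mul(1, -20), Add(30, 102)) = Mul(-20, 132) = -2640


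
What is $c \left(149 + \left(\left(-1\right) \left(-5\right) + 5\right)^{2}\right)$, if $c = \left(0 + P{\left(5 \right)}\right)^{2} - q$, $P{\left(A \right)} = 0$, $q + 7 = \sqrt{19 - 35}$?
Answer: $1743 - 996 i \approx 1743.0 - 996.0 i$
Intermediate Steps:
$q = -7 + 4 i$ ($q = -7 + \sqrt{19 - 35} = -7 + \sqrt{-16} = -7 + 4 i \approx -7.0 + 4.0 i$)
$c = 7 - 4 i$ ($c = \left(0 + 0\right)^{2} - \left(-7 + 4 i\right) = 0^{2} + \left(7 - 4 i\right) = 0 + \left(7 - 4 i\right) = 7 - 4 i \approx 7.0 - 4.0 i$)
$c \left(149 + \left(\left(-1\right) \left(-5\right) + 5\right)^{2}\right) = \left(7 - 4 i\right) \left(149 + \left(\left(-1\right) \left(-5\right) + 5\right)^{2}\right) = \left(7 - 4 i\right) \left(149 + \left(5 + 5\right)^{2}\right) = \left(7 - 4 i\right) \left(149 + 10^{2}\right) = \left(7 - 4 i\right) \left(149 + 100\right) = \left(7 - 4 i\right) 249 = 1743 - 996 i$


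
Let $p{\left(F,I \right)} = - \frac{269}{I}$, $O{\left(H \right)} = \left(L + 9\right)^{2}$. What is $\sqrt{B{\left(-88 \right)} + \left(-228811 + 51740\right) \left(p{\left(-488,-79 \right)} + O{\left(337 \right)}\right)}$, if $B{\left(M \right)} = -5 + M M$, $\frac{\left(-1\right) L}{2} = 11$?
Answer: $\frac{i \sqrt{190476555481}}{79} \approx 5524.5 i$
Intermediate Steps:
$L = -22$ ($L = \left(-2\right) 11 = -22$)
$O{\left(H \right)} = 169$ ($O{\left(H \right)} = \left(-22 + 9\right)^{2} = \left(-13\right)^{2} = 169$)
$B{\left(M \right)} = -5 + M^{2}$
$\sqrt{B{\left(-88 \right)} + \left(-228811 + 51740\right) \left(p{\left(-488,-79 \right)} + O{\left(337 \right)}\right)} = \sqrt{\left(-5 + \left(-88\right)^{2}\right) + \left(-228811 + 51740\right) \left(- \frac{269}{-79} + 169\right)} = \sqrt{\left(-5 + 7744\right) - 177071 \left(\left(-269\right) \left(- \frac{1}{79}\right) + 169\right)} = \sqrt{7739 - 177071 \left(\frac{269}{79} + 169\right)} = \sqrt{7739 - \frac{2411707020}{79}} = \sqrt{- \frac{2411095639}{79}} = \frac{i \sqrt{190476555481}}{79}$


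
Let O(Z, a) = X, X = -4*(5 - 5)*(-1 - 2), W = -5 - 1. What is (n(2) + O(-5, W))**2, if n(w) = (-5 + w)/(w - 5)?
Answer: 1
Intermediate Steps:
n(w) = 1 (n(w) = (-5 + w)/(-5 + w) = 1)
W = -6
X = 0 (X = -0*(-3) = -4*0 = 0)
O(Z, a) = 0
(n(2) + O(-5, W))**2 = (1 + 0)**2 = 1**2 = 1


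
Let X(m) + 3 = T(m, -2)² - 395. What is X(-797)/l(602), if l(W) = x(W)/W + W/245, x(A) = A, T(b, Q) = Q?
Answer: -13790/121 ≈ -113.97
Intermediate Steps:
l(W) = 1 + W/245 (l(W) = W/W + W/245 = 1 + W*(1/245) = 1 + W/245)
X(m) = -394 (X(m) = -3 + ((-2)² - 395) = -3 + (4 - 395) = -3 - 391 = -394)
X(-797)/l(602) = -394/(1 + (1/245)*602) = -394/(1 + 86/35) = -394/121/35 = -394*35/121 = -13790/121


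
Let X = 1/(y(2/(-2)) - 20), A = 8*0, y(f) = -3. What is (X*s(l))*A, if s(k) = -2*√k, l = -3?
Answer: 0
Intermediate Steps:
A = 0
X = -1/23 (X = 1/(-3 - 20) = 1/(-23) = -1/23 ≈ -0.043478)
(X*s(l))*A = -(-2)*√(-3)/23*0 = -(-2)*I*√3/23*0 = (2*I*√3/23)*0 = 0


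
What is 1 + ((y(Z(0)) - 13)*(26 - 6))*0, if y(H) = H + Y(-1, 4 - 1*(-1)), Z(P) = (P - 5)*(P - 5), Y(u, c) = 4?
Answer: 1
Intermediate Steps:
Z(P) = (-5 + P)**2 (Z(P) = (-5 + P)*(-5 + P) = (-5 + P)**2)
y(H) = 4 + H (y(H) = H + 4 = 4 + H)
1 + ((y(Z(0)) - 13)*(26 - 6))*0 = 1 + (((4 + (-5 + 0)**2) - 13)*(26 - 6))*0 = 1 + (((4 + (-5)**2) - 13)*20)*0 = 1 + (((4 + 25) - 13)*20)*0 = 1 + ((29 - 13)*20)*0 = 1 + (16*20)*0 = 1 + 320*0 = 1 + 0 = 1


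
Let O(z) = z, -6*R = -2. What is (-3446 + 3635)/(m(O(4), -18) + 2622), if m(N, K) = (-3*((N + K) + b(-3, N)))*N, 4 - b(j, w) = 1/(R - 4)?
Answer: 693/10042 ≈ 0.069010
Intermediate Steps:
R = ⅓ (R = -⅙*(-2) = ⅓ ≈ 0.33333)
b(j, w) = 47/11 (b(j, w) = 4 - 1/(⅓ - 4) = 4 - 1/(-11/3) = 4 - 1*(-3/11) = 4 + 3/11 = 47/11)
m(N, K) = N*(-141/11 - 3*K - 3*N) (m(N, K) = (-3*((N + K) + 47/11))*N = (-3*((K + N) + 47/11))*N = (-3*(47/11 + K + N))*N = (-141/11 - 3*K - 3*N)*N = N*(-141/11 - 3*K - 3*N))
(-3446 + 3635)/(m(O(4), -18) + 2622) = (-3446 + 3635)/(-3/11*4*(47 + 11*(-18) + 11*4) + 2622) = 189/(-3/11*4*(47 - 198 + 44) + 2622) = 189/(-3/11*4*(-107) + 2622) = 189/(1284/11 + 2622) = 189/(30126/11) = 189*(11/30126) = 693/10042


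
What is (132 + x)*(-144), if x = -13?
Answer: -17136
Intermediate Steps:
(132 + x)*(-144) = (132 - 13)*(-144) = 119*(-144) = -17136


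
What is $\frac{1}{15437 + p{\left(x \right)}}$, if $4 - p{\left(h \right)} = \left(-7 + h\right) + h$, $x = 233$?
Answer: $\frac{1}{14982} \approx 6.6747 \cdot 10^{-5}$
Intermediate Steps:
$p{\left(h \right)} = 11 - 2 h$ ($p{\left(h \right)} = 4 - \left(\left(-7 + h\right) + h\right) = 4 - \left(-7 + 2 h\right) = 11 - 2 h$)
$\frac{1}{15437 + p{\left(x \right)}} = \frac{1}{15437 + \left(11 - 466\right)} = \frac{1}{15437 - 455} = \frac{1}{14982}$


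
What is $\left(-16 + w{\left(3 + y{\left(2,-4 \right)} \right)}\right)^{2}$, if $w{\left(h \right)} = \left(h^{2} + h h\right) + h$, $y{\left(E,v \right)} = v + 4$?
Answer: $25$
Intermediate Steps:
$y{\left(E,v \right)} = 4 + v$
$w{\left(h \right)} = h + 2 h^{2}$ ($w{\left(h \right)} = \left(h^{2} + h^{2}\right) + h = 2 h^{2} + h = h + 2 h^{2}$)
$\left(-16 + w{\left(3 + y{\left(2,-4 \right)} \right)}\right)^{2} = \left(-16 + \left(3 + \left(4 - 4\right)\right) \left(1 + 2 \left(3 + \left(4 - 4\right)\right)\right)\right)^{2} = \left(-16 + \left(3 + 0\right) \left(1 + 2 \left(3 + 0\right)\right)\right)^{2} = \left(-16 + 3 \left(1 + 2 \cdot 3\right)\right)^{2} = \left(-16 + 3 \left(1 + 6\right)\right)^{2} = \left(-16 + 3 \cdot 7\right)^{2} = \left(-16 + 21\right)^{2} = 5^{2} = 25$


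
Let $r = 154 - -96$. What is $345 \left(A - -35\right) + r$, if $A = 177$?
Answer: $73390$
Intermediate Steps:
$r = 250$ ($r = 154 + 96 = 250$)
$345 \left(A - -35\right) + r = 345 \left(177 - -35\right) + 250 = 345 \left(177 + 35\right) + 250 = 345 \cdot 212 + 250 = 73140 + 250 = 73390$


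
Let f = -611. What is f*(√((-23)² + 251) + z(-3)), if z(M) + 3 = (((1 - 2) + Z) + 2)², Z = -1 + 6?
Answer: -20163 - 1222*√195 ≈ -37227.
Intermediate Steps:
Z = 5
z(M) = 33 (z(M) = -3 + (((1 - 2) + 5) + 2)² = -3 + ((-1 + 5) + 2)² = -3 + (4 + 2)² = -3 + 6² = -3 + 36 = 33)
f*(√((-23)² + 251) + z(-3)) = -611*(√((-23)² + 251) + 33) = -611*(√(529 + 251) + 33) = -611*(√780 + 33) = -611*(2*√195 + 33) = -611*(33 + 2*√195) = -20163 - 1222*√195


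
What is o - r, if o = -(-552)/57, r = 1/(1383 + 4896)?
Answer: 1155317/119301 ≈ 9.6841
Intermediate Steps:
r = 1/6279 ≈ 0.00015926
o = 184/19 (o = -(-552)/57 = -4*(-46/19) = 184/19 ≈ 9.6842)
o - r = 184/19 - 1*1/6279 = 184/19 - 1/6279 = 1155317/119301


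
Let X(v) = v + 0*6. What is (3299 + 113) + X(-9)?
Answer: 3403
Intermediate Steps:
X(v) = v (X(v) = v + 0 = v)
(3299 + 113) + X(-9) = (3299 + 113) - 9 = 3412 - 9 = 3403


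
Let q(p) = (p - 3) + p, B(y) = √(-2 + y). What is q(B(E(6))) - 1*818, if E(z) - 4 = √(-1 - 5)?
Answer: -821 + 2*√(2 + I*√6) ≈ -817.79 + 1.5246*I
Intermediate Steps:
E(z) = 4 + I*√6 (E(z) = 4 + √(-1 - 5) = 4 + √(-6) = 4 + I*√6)
q(p) = -3 + 2*p (q(p) = (-3 + p) + p = -3 + 2*p)
q(B(E(6))) - 1*818 = (-3 + 2*√(-2 + (4 + I*√6))) - 1*818 = (-3 + 2*√(2 + I*√6)) - 818 = -821 + 2*√(2 + I*√6)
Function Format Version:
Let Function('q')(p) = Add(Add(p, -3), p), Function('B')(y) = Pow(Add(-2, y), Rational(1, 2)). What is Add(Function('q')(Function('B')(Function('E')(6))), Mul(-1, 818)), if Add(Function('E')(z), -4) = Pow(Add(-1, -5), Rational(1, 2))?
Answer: Add(-821, Mul(2, Pow(Add(2, Mul(I, Pow(6, Rational(1, 2)))), Rational(1, 2)))) ≈ Add(-817.79, Mul(1.5246, I))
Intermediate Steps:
Function('E')(z) = Add(4, Mul(I, Pow(6, Rational(1, 2)))) (Function('E')(z) = Add(4, Pow(Add(-1, -5), Rational(1, 2))) = Add(4, Pow(-6, Rational(1, 2))) = Add(4, Mul(I, Pow(6, Rational(1, 2)))))
Function('q')(p) = Add(-3, Mul(2, p)) (Function('q')(p) = Add(Add(-3, p), p) = Add(-3, Mul(2, p)))
Add(Function('q')(Function('B')(Function('E')(6))), Mul(-1, 818)) = Add(Add(-3, Mul(2, Pow(Add(-2, Add(4, Mul(I, Pow(6, Rational(1, 2))))), Rational(1, 2)))), Mul(-1, 818)) = Add(Add(-3, Mul(2, Pow(Add(2, Mul(I, Pow(6, Rational(1, 2)))), Rational(1, 2)))), -818) = Add(-821, Mul(2, Pow(Add(2, Mul(I, Pow(6, Rational(1, 2)))), Rational(1, 2))))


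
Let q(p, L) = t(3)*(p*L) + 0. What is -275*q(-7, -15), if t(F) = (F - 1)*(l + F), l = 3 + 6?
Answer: -693000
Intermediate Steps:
l = 9
t(F) = (-1 + F)*(9 + F) (t(F) = (F - 1)*(9 + F) = (-1 + F)*(9 + F))
q(p, L) = 24*L*p (q(p, L) = (-9 + 3² + 8*3)*(p*L) + 0 = (-9 + 9 + 24)*(L*p) + 0 = 24*(L*p) + 0 = 24*L*p + 0 = 24*L*p)
-275*q(-7, -15) = -6600*(-15)*(-7) = -275*2520 = -693000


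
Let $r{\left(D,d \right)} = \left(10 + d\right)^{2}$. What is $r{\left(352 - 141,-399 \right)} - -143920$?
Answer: $295241$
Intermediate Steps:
$r{\left(352 - 141,-399 \right)} - -143920 = \left(10 - 399\right)^{2} - -143920 = \left(-389\right)^{2} + 143920 = 151321 + 143920 = 295241$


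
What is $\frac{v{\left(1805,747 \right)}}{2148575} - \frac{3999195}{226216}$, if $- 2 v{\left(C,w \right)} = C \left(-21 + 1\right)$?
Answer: $- \frac{343539487933}{19441681688} \approx -17.67$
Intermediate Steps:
$v{\left(C,w \right)} = 10 C$ ($v{\left(C,w \right)} = - \frac{C \left(-21 + 1\right)}{2} = - \frac{C \left(-20\right)}{2} = - \frac{\left(-20\right) C}{2} = 10 C$)
$\frac{v{\left(1805,747 \right)}}{2148575} - \frac{3999195}{226216} = \frac{10 \cdot 1805}{2148575} - \frac{3999195}{226216} = 18050 \cdot \frac{1}{2148575} - \frac{3999195}{226216} = \frac{722}{85943} - \frac{3999195}{226216} = - \frac{343539487933}{19441681688}$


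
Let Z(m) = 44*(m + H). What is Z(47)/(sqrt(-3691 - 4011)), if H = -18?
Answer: -638*I*sqrt(7702)/3851 ≈ -14.539*I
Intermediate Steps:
Z(m) = -792 + 44*m (Z(m) = 44*(m - 18) = 44*(-18 + m) = -792 + 44*m)
Z(47)/(sqrt(-3691 - 4011)) = (-792 + 44*47)/(sqrt(-3691 - 4011)) = (-792 + 2068)/(sqrt(-7702)) = 1276/((I*sqrt(7702))) = 1276*(-I*sqrt(7702)/7702) = -638*I*sqrt(7702)/3851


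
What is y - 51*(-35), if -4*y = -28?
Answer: 1792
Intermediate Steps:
y = 7 (y = -¼*(-28) = 7)
y - 51*(-35) = 7 - 51*(-35) = 7 + 1785 = 1792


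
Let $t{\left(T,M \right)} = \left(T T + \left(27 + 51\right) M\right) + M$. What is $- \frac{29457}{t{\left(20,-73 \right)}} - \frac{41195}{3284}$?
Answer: $- \frac{41452259}{5875076} \approx -7.0556$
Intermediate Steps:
$t{\left(T,M \right)} = T^{2} + 79 M$ ($t{\left(T,M \right)} = \left(T^{2} + 78 M\right) + M = T^{2} + 79 M$)
$- \frac{29457}{t{\left(20,-73 \right)}} - \frac{41195}{3284} = - \frac{29457}{20^{2} + 79 \left(-73\right)} - \frac{41195}{3284} = - \frac{29457}{400 - 5767} - \frac{41195}{3284} = - \frac{29457}{-5367} - \frac{41195}{3284} = \left(-29457\right) \left(- \frac{1}{5367}\right) - \frac{41195}{3284} = \frac{9819}{1789} - \frac{41195}{3284} = - \frac{41452259}{5875076}$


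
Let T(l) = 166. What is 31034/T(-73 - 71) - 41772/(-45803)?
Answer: 714192227/3801649 ≈ 187.86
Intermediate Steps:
31034/T(-73 - 71) - 41772/(-45803) = 31034/166 - 41772/(-45803) = 31034*(1/166) - 41772*(-1/45803) = 15517/83 + 41772/45803 = 714192227/3801649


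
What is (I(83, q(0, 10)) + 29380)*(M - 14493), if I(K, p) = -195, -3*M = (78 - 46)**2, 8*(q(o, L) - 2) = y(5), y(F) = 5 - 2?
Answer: -1298820055/3 ≈ -4.3294e+8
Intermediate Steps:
y(F) = 3
q(o, L) = 19/8 (q(o, L) = 2 + (1/8)*3 = 2 + 3/8 = 19/8)
M = -1024/3 (M = -(78 - 46)**2/3 = -1/3*32**2 = -1/3*1024 = -1024/3 ≈ -341.33)
(I(83, q(0, 10)) + 29380)*(M - 14493) = (-195 + 29380)*(-1024/3 - 14493) = 29185*(-44503/3) = -1298820055/3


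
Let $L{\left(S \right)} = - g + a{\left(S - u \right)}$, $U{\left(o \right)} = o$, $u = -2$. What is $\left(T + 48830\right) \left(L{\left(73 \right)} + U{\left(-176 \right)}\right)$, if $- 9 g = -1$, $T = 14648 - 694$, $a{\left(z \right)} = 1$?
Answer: $-10994176$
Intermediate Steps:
$T = 13954$
$g = \frac{1}{9}$ ($g = \left(- \frac{1}{9}\right) \left(-1\right) = \frac{1}{9} \approx 0.11111$)
$L{\left(S \right)} = \frac{8}{9}$ ($L{\left(S \right)} = \left(-1\right) \frac{1}{9} + 1 = - \frac{1}{9} + 1 = \frac{8}{9}$)
$\left(T + 48830\right) \left(L{\left(73 \right)} + U{\left(-176 \right)}\right) = \left(13954 + 48830\right) \left(\frac{8}{9} - 176\right) = 62784 \left(- \frac{1576}{9}\right) = -10994176$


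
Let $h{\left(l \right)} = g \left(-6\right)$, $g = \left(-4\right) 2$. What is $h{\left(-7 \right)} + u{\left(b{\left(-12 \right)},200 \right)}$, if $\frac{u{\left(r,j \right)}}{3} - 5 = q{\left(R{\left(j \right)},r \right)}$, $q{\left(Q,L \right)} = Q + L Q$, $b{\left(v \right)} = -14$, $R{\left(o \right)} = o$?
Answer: $-7737$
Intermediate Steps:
$g = -8$
$h{\left(l \right)} = 48$ ($h{\left(l \right)} = \left(-8\right) \left(-6\right) = 48$)
$u{\left(r,j \right)} = 15 + 3 j \left(1 + r\right)$
$h{\left(-7 \right)} + u{\left(b{\left(-12 \right)},200 \right)} = 48 + \left(15 + 3 \cdot 200 \left(1 - 14\right)\right) = 48 + \left(15 + 3 \cdot 200 \left(-13\right)\right) = 48 + \left(15 - 7800\right) = 48 - 7785 = -7737$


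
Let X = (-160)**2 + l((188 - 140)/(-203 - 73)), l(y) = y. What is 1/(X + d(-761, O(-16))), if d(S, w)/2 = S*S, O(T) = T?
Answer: 23/27228362 ≈ 8.4471e-7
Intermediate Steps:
d(S, w) = 2*S**2 (d(S, w) = 2*(S*S) = 2*S**2)
X = 588796/23 (X = (-160)**2 + (188 - 140)/(-203 - 73) = 25600 + 48/(-276) = 25600 + 48*(-1/276) = 25600 - 4/23 = 588796/23 ≈ 25600.)
1/(X + d(-761, O(-16))) = 1/(588796/23 + 2*(-761)**2) = 1/(588796/23 + 2*579121) = 1/(588796/23 + 1158242) = 1/(27228362/23) = 23/27228362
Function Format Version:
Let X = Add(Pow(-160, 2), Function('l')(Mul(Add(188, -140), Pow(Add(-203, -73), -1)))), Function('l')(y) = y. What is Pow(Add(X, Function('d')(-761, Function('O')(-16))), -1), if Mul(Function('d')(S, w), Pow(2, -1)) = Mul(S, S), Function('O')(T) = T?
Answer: Rational(23, 27228362) ≈ 8.4471e-7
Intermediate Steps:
Function('d')(S, w) = Mul(2, Pow(S, 2)) (Function('d')(S, w) = Mul(2, Mul(S, S)) = Mul(2, Pow(S, 2)))
X = Rational(588796, 23) (X = Add(Pow(-160, 2), Mul(Add(188, -140), Pow(Add(-203, -73), -1))) = Add(25600, Mul(48, Pow(-276, -1))) = Add(25600, Mul(48, Rational(-1, 276))) = Add(25600, Rational(-4, 23)) = Rational(588796, 23) ≈ 25600.)
Pow(Add(X, Function('d')(-761, Function('O')(-16))), -1) = Pow(Add(Rational(588796, 23), Mul(2, Pow(-761, 2))), -1) = Pow(Add(Rational(588796, 23), Mul(2, 579121)), -1) = Pow(Add(Rational(588796, 23), 1158242), -1) = Pow(Rational(27228362, 23), -1) = Rational(23, 27228362)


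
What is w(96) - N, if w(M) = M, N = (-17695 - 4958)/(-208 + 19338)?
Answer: 1859133/19130 ≈ 97.184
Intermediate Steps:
N = -22653/19130 ≈ -1.1842
w(96) - N = 96 - 1*(-22653/19130) = 96 + 22653/19130 = 1859133/19130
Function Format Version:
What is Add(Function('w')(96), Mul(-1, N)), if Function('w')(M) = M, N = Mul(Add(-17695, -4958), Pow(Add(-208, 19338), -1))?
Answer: Rational(1859133, 19130) ≈ 97.184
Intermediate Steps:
N = Rational(-22653, 19130) (N = Mul(-22653, Pow(19130, -1)) = Mul(-22653, Rational(1, 19130)) = Rational(-22653, 19130) ≈ -1.1842)
Add(Function('w')(96), Mul(-1, N)) = Add(96, Mul(-1, Rational(-22653, 19130))) = Add(96, Rational(22653, 19130)) = Rational(1859133, 19130)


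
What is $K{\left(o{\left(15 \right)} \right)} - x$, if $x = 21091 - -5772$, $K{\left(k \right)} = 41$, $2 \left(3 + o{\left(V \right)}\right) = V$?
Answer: $-26822$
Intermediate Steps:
$o{\left(V \right)} = -3 + \frac{V}{2}$
$x = 26863$ ($x = 21091 + 5772 = 26863$)
$K{\left(o{\left(15 \right)} \right)} - x = 41 - 26863 = -26822$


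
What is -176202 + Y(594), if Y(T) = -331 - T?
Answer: -177127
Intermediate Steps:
-176202 + Y(594) = -176202 + (-331 - 1*594) = -176202 + (-331 - 594) = -176202 - 925 = -177127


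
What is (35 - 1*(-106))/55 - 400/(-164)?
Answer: 11281/2255 ≈ 5.0027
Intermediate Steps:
(35 - 1*(-106))/55 - 400/(-164) = (35 + 106)*(1/55) - 400*(-1/164) = 141*(1/55) + 100/41 = 141/55 + 100/41 = 11281/2255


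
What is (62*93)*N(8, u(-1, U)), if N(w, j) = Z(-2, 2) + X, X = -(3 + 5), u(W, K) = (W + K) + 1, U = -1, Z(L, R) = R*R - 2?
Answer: -34596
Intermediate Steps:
Z(L, R) = -2 + R² (Z(L, R) = R² - 2 = -2 + R²)
u(W, K) = 1 + K + W (u(W, K) = (K + W) + 1 = 1 + K + W)
X = -8 (X = -1*8 = -8)
N(w, j) = -6 (N(w, j) = (-2 + 2²) - 8 = (-2 + 4) - 8 = 2 - 8 = -6)
(62*93)*N(8, u(-1, U)) = (62*93)*(-6) = 5766*(-6) = -34596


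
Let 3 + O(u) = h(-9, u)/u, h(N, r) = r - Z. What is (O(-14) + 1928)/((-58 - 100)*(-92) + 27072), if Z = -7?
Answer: 3851/83216 ≈ 0.046277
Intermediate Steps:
h(N, r) = 7 + r (h(N, r) = r - 1*(-7) = r + 7 = 7 + r)
O(u) = -3 + (7 + u)/u
(O(-14) + 1928)/((-58 - 100)*(-92) + 27072) = ((-2 + 7/(-14)) + 1928)/((-58 - 100)*(-92) + 27072) = ((-2 + 7*(-1/14)) + 1928)/(-158*(-92) + 27072) = ((-2 - ½) + 1928)/(14536 + 27072) = (-5/2 + 1928)/41608 = (3851/2)*(1/41608) = 3851/83216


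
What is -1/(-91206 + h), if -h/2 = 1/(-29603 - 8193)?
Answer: 18898/1723610987 ≈ 1.0964e-5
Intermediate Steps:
h = 1/18898 (h = -2/(-29603 - 8193) = -2/(-37796) = -2*(-1/37796) = 1/18898 ≈ 5.2916e-5)
-1/(-91206 + h) = -1/(-91206 + 1/18898) = -1/(-1723610987/18898) = -1*(-18898/1723610987) = 18898/1723610987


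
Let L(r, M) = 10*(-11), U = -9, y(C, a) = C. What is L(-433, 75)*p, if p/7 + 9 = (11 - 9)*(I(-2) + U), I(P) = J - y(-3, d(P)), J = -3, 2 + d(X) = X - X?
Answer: 20790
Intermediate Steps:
d(X) = -2 (d(X) = -2 + (X - X) = -2 + 0 = -2)
I(P) = 0 (I(P) = -3 - 1*(-3) = -3 + 3 = 0)
L(r, M) = -110
p = -189 (p = -63 + 7*((11 - 9)*(0 - 9)) = -63 + 7*(2*(-9)) = -63 + 7*(-18) = -63 - 126 = -189)
L(-433, 75)*p = -110*(-189) = 20790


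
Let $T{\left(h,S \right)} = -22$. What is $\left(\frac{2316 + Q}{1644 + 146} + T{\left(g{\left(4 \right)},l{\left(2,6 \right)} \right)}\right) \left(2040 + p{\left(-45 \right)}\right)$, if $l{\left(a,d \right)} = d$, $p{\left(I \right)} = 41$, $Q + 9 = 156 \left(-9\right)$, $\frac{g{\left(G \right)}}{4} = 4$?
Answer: $- \frac{80070637}{1790} \approx -44732.0$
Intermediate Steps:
$g{\left(G \right)} = 16$ ($g{\left(G \right)} = 4 \cdot 4 = 16$)
$Q = -1413$ ($Q = -9 + 156 \left(-9\right) = -9 - 1404 = -1413$)
$\left(\frac{2316 + Q}{1644 + 146} + T{\left(g{\left(4 \right)},l{\left(2,6 \right)} \right)}\right) \left(2040 + p{\left(-45 \right)}\right) = \left(\frac{2316 - 1413}{1644 + 146} - 22\right) \left(2040 + 41\right) = \left(\frac{903}{1790} - 22\right) 2081 = \left(- \frac{38477}{1790}\right) 2081 = - \frac{80070637}{1790}$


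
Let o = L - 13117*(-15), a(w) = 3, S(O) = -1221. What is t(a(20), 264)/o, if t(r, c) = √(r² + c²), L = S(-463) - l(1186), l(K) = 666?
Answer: √7745/64956 ≈ 0.0013549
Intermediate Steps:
L = -1887 (L = -1221 - 1*666 = -1221 - 666 = -1887)
t(r, c) = √(c² + r²)
o = 194868 (o = -1887 - 13117*(-15) = -1887 + 196755 = 194868)
t(a(20), 264)/o = √(264² + 3²)/194868 = √(69696 + 9)*(1/194868) = √69705*(1/194868) = (3*√7745)*(1/194868) = √7745/64956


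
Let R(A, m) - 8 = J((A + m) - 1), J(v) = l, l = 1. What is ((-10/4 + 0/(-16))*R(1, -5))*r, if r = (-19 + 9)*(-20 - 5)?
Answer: -5625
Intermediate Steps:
J(v) = 1
R(A, m) = 9 (R(A, m) = 8 + 1 = 9)
r = 250 (r = -10*(-25) = 250)
((-10/4 + 0/(-16))*R(1, -5))*r = ((-10/4 + 0/(-16))*9)*250 = ((-10*1/4 + 0*(-1/16))*9)*250 = ((-5/2 + 0)*9)*250 = -5/2*9*250 = -45/2*250 = -5625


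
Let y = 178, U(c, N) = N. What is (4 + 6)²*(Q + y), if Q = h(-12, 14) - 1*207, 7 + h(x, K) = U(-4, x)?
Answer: -4800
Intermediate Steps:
h(x, K) = -7 + x
Q = -226 (Q = (-7 - 12) - 1*207 = -19 - 207 = -226)
(4 + 6)²*(Q + y) = (4 + 6)²*(-226 + 178) = 10²*(-48) = 100*(-48) = -4800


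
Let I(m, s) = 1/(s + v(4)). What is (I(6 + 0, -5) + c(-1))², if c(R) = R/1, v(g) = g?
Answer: 4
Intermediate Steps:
c(R) = R (c(R) = R*1 = R)
I(m, s) = 1/(4 + s) (I(m, s) = 1/(s + 4) = 1/(4 + s))
(I(6 + 0, -5) + c(-1))² = (1/(4 - 5) - 1)² = (1/(-1) - 1)² = (-1 - 1)² = (-2)² = 4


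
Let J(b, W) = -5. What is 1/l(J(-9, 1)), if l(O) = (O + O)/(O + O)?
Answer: 1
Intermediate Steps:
l(O) = 1 (l(O) = (2*O)/((2*O)) = (2*O)*(1/(2*O)) = 1)
1/l(J(-9, 1)) = 1/1 = 1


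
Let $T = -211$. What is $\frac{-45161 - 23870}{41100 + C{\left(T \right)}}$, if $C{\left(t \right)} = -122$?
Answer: $- \frac{69031}{40978} \approx -1.6846$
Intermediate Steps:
$\frac{-45161 - 23870}{41100 + C{\left(T \right)}} = \frac{-45161 - 23870}{41100 - 122} = - \frac{69031}{40978}$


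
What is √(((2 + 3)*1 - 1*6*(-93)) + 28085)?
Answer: 2*√7162 ≈ 169.26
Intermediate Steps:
√(((2 + 3)*1 - 1*6*(-93)) + 28085) = √((5*1 - 6*(-93)) + 28085) = √((5 + 558) + 28085) = √(563 + 28085) = √28648 = 2*√7162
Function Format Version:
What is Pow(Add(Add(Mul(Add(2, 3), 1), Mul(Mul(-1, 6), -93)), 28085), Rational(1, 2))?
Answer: Mul(2, Pow(7162, Rational(1, 2))) ≈ 169.26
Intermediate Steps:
Pow(Add(Add(Mul(Add(2, 3), 1), Mul(Mul(-1, 6), -93)), 28085), Rational(1, 2)) = Pow(Add(Add(Mul(5, 1), Mul(-6, -93)), 28085), Rational(1, 2)) = Pow(Add(Add(5, 558), 28085), Rational(1, 2)) = Pow(Add(563, 28085), Rational(1, 2)) = Pow(28648, Rational(1, 2)) = Mul(2, Pow(7162, Rational(1, 2)))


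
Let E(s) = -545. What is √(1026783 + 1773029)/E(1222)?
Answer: -2*√699953/545 ≈ -3.0702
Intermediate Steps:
√(1026783 + 1773029)/E(1222) = √(1026783 + 1773029)/(-545) = √2799812*(-1/545) = (2*√699953)*(-1/545) = -2*√699953/545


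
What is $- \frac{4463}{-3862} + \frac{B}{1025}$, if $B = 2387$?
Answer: $\frac{13793169}{3958550} \approx 3.4844$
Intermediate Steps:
$- \frac{4463}{-3862} + \frac{B}{1025} = - \frac{4463}{-3862} + \frac{2387}{1025} = \left(-4463\right) \left(- \frac{1}{3862}\right) + 2387 \cdot \frac{1}{1025} = \frac{4463}{3862} + \frac{2387}{1025} = \frac{13793169}{3958550}$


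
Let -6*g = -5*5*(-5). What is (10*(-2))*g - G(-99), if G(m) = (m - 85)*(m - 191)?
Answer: -158830/3 ≈ -52943.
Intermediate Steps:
g = -125/6 (g = -(-5*5)*(-5)/6 = -(-25)*(-5)/6 = -⅙*125 = -125/6 ≈ -20.833)
G(m) = (-191 + m)*(-85 + m) (G(m) = (-85 + m)*(-191 + m) = (-191 + m)*(-85 + m))
(10*(-2))*g - G(-99) = (10*(-2))*(-125/6) - (16235 + (-99)² - 276*(-99)) = -20*(-125/6) - (16235 + 9801 + 27324) = 1250/3 - 1*53360 = 1250/3 - 53360 = -158830/3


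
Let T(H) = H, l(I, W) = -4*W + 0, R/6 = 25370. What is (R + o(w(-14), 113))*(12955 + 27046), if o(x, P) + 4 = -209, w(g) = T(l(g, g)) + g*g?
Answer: 6080432007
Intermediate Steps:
R = 152220 (R = 6*25370 = 152220)
l(I, W) = -4*W
w(g) = g**2 - 4*g (w(g) = -4*g + g*g = -4*g + g**2 = g**2 - 4*g)
o(x, P) = -213 (o(x, P) = -4 - 209 = -213)
(R + o(w(-14), 113))*(12955 + 27046) = (152220 - 213)*(12955 + 27046) = 152007*40001 = 6080432007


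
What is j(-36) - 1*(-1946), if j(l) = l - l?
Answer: 1946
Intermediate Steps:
j(l) = 0
j(-36) - 1*(-1946) = 0 - 1*(-1946) = 0 + 1946 = 1946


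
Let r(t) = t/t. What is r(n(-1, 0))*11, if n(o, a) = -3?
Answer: 11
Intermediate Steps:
r(t) = 1
r(n(-1, 0))*11 = 1*11 = 11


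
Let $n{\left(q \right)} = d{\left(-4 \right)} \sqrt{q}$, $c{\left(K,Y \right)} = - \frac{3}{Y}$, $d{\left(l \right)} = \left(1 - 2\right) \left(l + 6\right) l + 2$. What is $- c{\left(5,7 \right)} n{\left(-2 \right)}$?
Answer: $\frac{30 i \sqrt{2}}{7} \approx 6.0609 i$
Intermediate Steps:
$d{\left(l \right)} = 2 + l \left(-6 - l\right)$ ($d{\left(l \right)} = - (6 + l) l + 2 = \left(-6 - l\right) l + 2 = l \left(-6 - l\right) + 2 = 2 + l \left(-6 - l\right)$)
$n{\left(q \right)} = 10 \sqrt{q}$ ($n{\left(q \right)} = \left(2 - \left(-4\right)^{2} - -24\right) \sqrt{q} = \left(2 - 16 + 24\right) \sqrt{q} = 10 \sqrt{q}$)
$- c{\left(5,7 \right)} n{\left(-2 \right)} = - \frac{-3}{7} \cdot 10 \sqrt{-2} = - \frac{-3}{7} \cdot 10 i \sqrt{2} = \left(-1\right) \left(- \frac{3}{7}\right) 10 i \sqrt{2} = \frac{3 \cdot 10 i \sqrt{2}}{7} = \frac{30 i \sqrt{2}}{7}$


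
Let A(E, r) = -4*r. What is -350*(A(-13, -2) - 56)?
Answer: 16800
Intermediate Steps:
-350*(A(-13, -2) - 56) = -350*(-4*(-2) - 56) = -350*(8 - 56) = -350*(-48) = 16800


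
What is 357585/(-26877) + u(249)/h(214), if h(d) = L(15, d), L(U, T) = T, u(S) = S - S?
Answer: -3845/289 ≈ -13.305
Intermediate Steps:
u(S) = 0
h(d) = d
357585/(-26877) + u(249)/h(214) = 357585/(-26877) + 0/214 = 357585*(-1/26877) + 0*(1/214) = -3845/289 + 0 = -3845/289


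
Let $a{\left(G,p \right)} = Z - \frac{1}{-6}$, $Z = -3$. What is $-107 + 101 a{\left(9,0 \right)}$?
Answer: $- \frac{2359}{6} \approx -393.17$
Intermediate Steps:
$a{\left(G,p \right)} = - \frac{17}{6}$ ($a{\left(G,p \right)} = -3 - \frac{1}{-6} = -3 - - \frac{1}{6} = -3 + \frac{1}{6} = - \frac{17}{6}$)
$-107 + 101 a{\left(9,0 \right)} = -107 + 101 \left(- \frac{17}{6}\right) = -107 - \frac{1717}{6} = - \frac{2359}{6}$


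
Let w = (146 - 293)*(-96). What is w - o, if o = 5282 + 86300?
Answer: -77470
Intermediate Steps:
o = 91582
w = 14112 (w = -147*(-96) = 14112)
w - o = 14112 - 1*91582 = 14112 - 91582 = -77470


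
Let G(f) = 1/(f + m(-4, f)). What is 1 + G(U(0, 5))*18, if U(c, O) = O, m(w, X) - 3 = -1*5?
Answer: 7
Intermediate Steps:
m(w, X) = -2 (m(w, X) = 3 - 1*5 = 3 - 5 = -2)
G(f) = 1/(-2 + f) (G(f) = 1/(f - 2) = 1/(-2 + f))
1 + G(U(0, 5))*18 = 1 + 18/(-2 + 5) = 1 + 18/3 = 1 + (⅓)*18 = 1 + 6 = 7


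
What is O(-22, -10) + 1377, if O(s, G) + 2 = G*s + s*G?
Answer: 1815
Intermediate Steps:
O(s, G) = -2 + 2*G*s (O(s, G) = -2 + (G*s + s*G) = -2 + (G*s + G*s) = -2 + 2*G*s)
O(-22, -10) + 1377 = (-2 + 2*(-10)*(-22)) + 1377 = (-2 + 440) + 1377 = 438 + 1377 = 1815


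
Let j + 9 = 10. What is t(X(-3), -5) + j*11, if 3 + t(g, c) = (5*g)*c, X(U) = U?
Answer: 83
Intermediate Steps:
t(g, c) = -3 + 5*c*g (t(g, c) = -3 + (5*g)*c = -3 + 5*c*g)
j = 1 (j = -9 + 10 = 1)
t(X(-3), -5) + j*11 = (-3 + 5*(-5)*(-3)) + 1*11 = (-3 + 75) + 11 = 72 + 11 = 83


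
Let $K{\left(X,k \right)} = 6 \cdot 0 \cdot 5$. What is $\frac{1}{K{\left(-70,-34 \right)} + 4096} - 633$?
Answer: $- \frac{2592767}{4096} \approx -633.0$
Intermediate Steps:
$K{\left(X,k \right)} = 0$ ($K{\left(X,k \right)} = 0 \cdot 5 = 0$)
$\frac{1}{K{\left(-70,-34 \right)} + 4096} - 633 = \frac{1}{0 + 4096} - 633 = \frac{1}{4096} - 633 = - \frac{2592767}{4096}$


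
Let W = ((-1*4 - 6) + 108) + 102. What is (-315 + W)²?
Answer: 13225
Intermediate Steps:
W = 200 (W = ((-4 - 6) + 108) + 102 = (-10 + 108) + 102 = 98 + 102 = 200)
(-315 + W)² = (-315 + 200)² = (-115)² = 13225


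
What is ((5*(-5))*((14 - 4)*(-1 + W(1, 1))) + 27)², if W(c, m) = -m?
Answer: 277729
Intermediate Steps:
((5*(-5))*((14 - 4)*(-1 + W(1, 1))) + 27)² = ((5*(-5))*((14 - 4)*(-1 - 1*1)) + 27)² = (-250*(-1 - 1) + 27)² = (-250*(-2) + 27)² = (-25*(-20) + 27)² = (500 + 27)² = 527² = 277729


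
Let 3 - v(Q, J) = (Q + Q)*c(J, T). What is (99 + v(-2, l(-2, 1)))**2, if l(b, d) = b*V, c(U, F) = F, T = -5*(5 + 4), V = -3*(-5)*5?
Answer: 6084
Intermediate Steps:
V = 75 (V = 15*5 = 75)
T = -45 (T = -5*9 = -45)
l(b, d) = 75*b (l(b, d) = b*75 = 75*b)
v(Q, J) = 3 + 90*Q (v(Q, J) = 3 - (Q + Q)*(-45) = 3 - 2*Q*(-45) = 3 - (-90)*Q = 3 + 90*Q)
(99 + v(-2, l(-2, 1)))**2 = (99 + (3 + 90*(-2)))**2 = (99 + (3 - 180))**2 = (99 - 177)**2 = (-78)**2 = 6084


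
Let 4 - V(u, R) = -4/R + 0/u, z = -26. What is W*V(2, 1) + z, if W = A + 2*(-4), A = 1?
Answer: -82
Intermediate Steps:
W = -7 (W = 1 + 2*(-4) = 1 - 8 = -7)
V(u, R) = 4 + 4/R (V(u, R) = 4 - (-4/R + 0/u) = 4 - (-4/R + 0) = 4 - (-4)/R = 4 + 4/R)
W*V(2, 1) + z = -7*(4 + 4/1) - 26 = -7*(4 + 4*1) - 26 = -7*(4 + 4) - 26 = -7*8 - 26 = -56 - 26 = -82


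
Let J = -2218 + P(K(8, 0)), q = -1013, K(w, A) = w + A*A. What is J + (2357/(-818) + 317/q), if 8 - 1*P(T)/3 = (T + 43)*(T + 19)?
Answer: -5243756997/828634 ≈ -6328.2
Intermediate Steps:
K(w, A) = w + A²
P(T) = 24 - 3*(19 + T)*(43 + T) (P(T) = 24 - 3*(T + 43)*(T + 19) = 24 - 3*(43 + T)*(19 + T) = 24 - 3*(19 + T)*(43 + T))
J = -6325 (J = -2218 + (-2427 - 186*(8 + 0²) - 3*(8 + 0²)²) = -2218 + (-2427 - 186*(8 + 0) - 3*(8 + 0)²) = -2218 + (-2427 - 186*8 - 3*8²) = -2218 + (-2427 - 1488 - 3*64) = -2218 + (-2427 - 1488 - 192) = -2218 - 4107 = -6325)
J + (2357/(-818) + 317/q) = -6325 + (2357/(-818) + 317/(-1013)) = -6325 + (2357*(-1/818) + 317*(-1/1013)) = -6325 + (-2357/818 - 317/1013) = -6325 - 2646947/828634 = -5243756997/828634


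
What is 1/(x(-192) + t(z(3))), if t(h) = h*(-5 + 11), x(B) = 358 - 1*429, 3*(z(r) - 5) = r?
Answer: -1/35 ≈ -0.028571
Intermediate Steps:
z(r) = 5 + r/3
x(B) = -71 (x(B) = 358 - 429 = -71)
t(h) = 6*h (t(h) = h*6 = 6*h)
1/(x(-192) + t(z(3))) = 1/(-71 + 6*(5 + (⅓)*3)) = 1/(-71 + 6*(5 + 1)) = 1/(-71 + 6*6) = 1/(-71 + 36) = 1/(-35) = -1/35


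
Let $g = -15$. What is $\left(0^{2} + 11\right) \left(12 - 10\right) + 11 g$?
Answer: $-143$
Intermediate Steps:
$\left(0^{2} + 11\right) \left(12 - 10\right) + 11 g = \left(0^{2} + 11\right) \left(12 - 10\right) + 11 \left(-15\right) = \left(0 + 11\right) 2 - 165 = 11 \cdot 2 - 165 = 22 - 165 = -143$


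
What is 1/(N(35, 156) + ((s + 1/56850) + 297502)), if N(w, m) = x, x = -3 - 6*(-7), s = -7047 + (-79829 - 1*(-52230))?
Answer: 56850/14945580751 ≈ 3.8038e-6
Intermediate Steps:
s = -34646 (s = -7047 + (-79829 + 52230) = -7047 - 27599 = -34646)
x = 39 (x = -3 + 42 = 39)
N(w, m) = 39
1/(N(35, 156) + ((s + 1/56850) + 297502)) = 1/(39 + ((-34646 + 1/56850) + 297502)) = 1/(39 + (-1969625099/56850 + 297502)) = 1/(39 + 14943363601/56850) = 1/(14945580751/56850) = 56850/14945580751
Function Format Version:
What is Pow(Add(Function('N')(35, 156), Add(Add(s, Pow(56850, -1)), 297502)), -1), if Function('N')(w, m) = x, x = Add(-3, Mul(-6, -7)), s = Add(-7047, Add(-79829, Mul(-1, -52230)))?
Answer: Rational(56850, 14945580751) ≈ 3.8038e-6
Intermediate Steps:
s = -34646 (s = Add(-7047, Add(-79829, 52230)) = Add(-7047, -27599) = -34646)
x = 39 (x = Add(-3, 42) = 39)
Function('N')(w, m) = 39
Pow(Add(Function('N')(35, 156), Add(Add(s, Pow(56850, -1)), 297502)), -1) = Pow(Add(39, Add(Add(-34646, Pow(56850, -1)), 297502)), -1) = Pow(Add(39, Add(Add(-34646, Rational(1, 56850)), 297502)), -1) = Pow(Add(39, Add(Rational(-1969625099, 56850), 297502)), -1) = Pow(Add(39, Rational(14943363601, 56850)), -1) = Pow(Rational(14945580751, 56850), -1) = Rational(56850, 14945580751)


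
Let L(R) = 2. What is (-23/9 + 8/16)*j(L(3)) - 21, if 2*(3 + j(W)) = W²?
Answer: -341/18 ≈ -18.944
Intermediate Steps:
j(W) = -3 + W²/2
(-23/9 + 8/16)*j(L(3)) - 21 = (-23/9 + 8/16)*(-3 + (½)*2²) - 21 = (-23*⅑ + 8*(1/16))*(-3 + (½)*4) - 21 = (-23/9 + ½)*(-3 + 2) - 21 = -37/18*(-1) - 21 = 37/18 - 21 = -341/18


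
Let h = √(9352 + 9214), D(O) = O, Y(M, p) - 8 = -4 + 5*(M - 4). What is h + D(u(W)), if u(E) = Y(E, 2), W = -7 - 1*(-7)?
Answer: -16 + √18566 ≈ 120.26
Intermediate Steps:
Y(M, p) = -16 + 5*M (Y(M, p) = 8 + (-4 + 5*(M - 4)) = 8 + (-4 + 5*(-4 + M)) = 8 + (-4 + (-20 + 5*M)) = 8 + (-24 + 5*M) = -16 + 5*M)
W = 0 (W = -7 + 7 = 0)
u(E) = -16 + 5*E
h = √18566 ≈ 136.26
h + D(u(W)) = √18566 + (-16 + 5*0) = √18566 + (-16 + 0) = √18566 - 16 = -16 + √18566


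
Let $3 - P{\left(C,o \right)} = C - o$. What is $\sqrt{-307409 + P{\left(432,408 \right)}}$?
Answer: $i \sqrt{307430} \approx 554.46 i$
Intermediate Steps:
$P{\left(C,o \right)} = 3 + o - C$ ($P{\left(C,o \right)} = 3 - \left(C - o\right) = 3 + o - C$)
$\sqrt{-307409 + P{\left(432,408 \right)}} = \sqrt{-307409 + \left(3 + 408 - 432\right)} = \sqrt{-307409 - 21} = \sqrt{-307430} = i \sqrt{307430}$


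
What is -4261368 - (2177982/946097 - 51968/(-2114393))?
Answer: -8524534153787921350/2000420874121 ≈ -4.2614e+6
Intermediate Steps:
-4261368 - (2177982/946097 - 51968/(-2114393)) = -4261368 - (2177982*(1/946097) - 51968*(-1/2114393)) = -4261368 - (2177982/946097 + 51968/2114393) = -4261368 - 1*4654276663822/2000420874121 = -4261368 - 4654276663822/2000420874121 = -8524534153787921350/2000420874121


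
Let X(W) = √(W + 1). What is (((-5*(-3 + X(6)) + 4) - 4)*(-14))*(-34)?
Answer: 7140 - 2380*√7 ≈ 843.11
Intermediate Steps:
X(W) = √(1 + W)
(((-5*(-3 + X(6)) + 4) - 4)*(-14))*(-34) = (((-5*(-3 + √(1 + 6)) + 4) - 4)*(-14))*(-34) = (((-5*(-3 + √7) + 4) - 4)*(-14))*(-34) = ((((15 - 5*√7) + 4) - 4)*(-14))*(-34) = (((19 - 5*√7) - 4)*(-14))*(-34) = ((15 - 5*√7)*(-14))*(-34) = (-210 + 70*√7)*(-34) = 7140 - 2380*√7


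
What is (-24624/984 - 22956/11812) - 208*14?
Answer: -355829653/121073 ≈ -2939.0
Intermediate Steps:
(-24624/984 - 22956/11812) - 208*14 = (-24624*1/984 - 22956*1/11812) - 1*2912 = (-1026/41 - 5739/2953) - 2912 = -3265077/121073 - 2912 = -355829653/121073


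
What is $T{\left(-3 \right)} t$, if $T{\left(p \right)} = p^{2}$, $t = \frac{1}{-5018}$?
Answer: $- \frac{9}{5018} \approx -0.0017935$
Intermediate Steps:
$t = - \frac{1}{5018} \approx -0.00019928$
$T{\left(-3 \right)} t = \left(-3\right)^{2} \left(- \frac{1}{5018}\right) = 9 \left(- \frac{1}{5018}\right) = - \frac{9}{5018}$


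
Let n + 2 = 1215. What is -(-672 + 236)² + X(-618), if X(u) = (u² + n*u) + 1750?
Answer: -556056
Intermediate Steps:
n = 1213 (n = -2 + 1215 = 1213)
X(u) = 1750 + u² + 1213*u (X(u) = (u² + 1213*u) + 1750 = 1750 + u² + 1213*u)
-(-672 + 236)² + X(-618) = -(-672 + 236)² + (1750 + (-618)² + 1213*(-618)) = -1*(-436)² + (1750 + 381924 - 749634) = -1*190096 - 365960 = -190096 - 365960 = -556056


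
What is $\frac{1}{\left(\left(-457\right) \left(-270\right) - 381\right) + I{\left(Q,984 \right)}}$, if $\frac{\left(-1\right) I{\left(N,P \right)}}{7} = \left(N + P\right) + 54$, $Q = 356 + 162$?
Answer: $\frac{1}{112117} \approx 8.9192 \cdot 10^{-6}$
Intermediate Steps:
$Q = 518$
$I{\left(N,P \right)} = -378 - 7 N - 7 P$ ($I{\left(N,P \right)} = - 7 \left(\left(N + P\right) + 54\right) = - 7 \left(54 + N + P\right) = -378 - 7 N - 7 P$)
$\frac{1}{\left(\left(-457\right) \left(-270\right) - 381\right) + I{\left(Q,984 \right)}} = \frac{1}{\left(\left(-457\right) \left(-270\right) - 381\right) - 10892} = \frac{1}{\left(123390 - 381\right) - 10892} = \frac{1}{123009 - 10892} = \frac{1}{112117}$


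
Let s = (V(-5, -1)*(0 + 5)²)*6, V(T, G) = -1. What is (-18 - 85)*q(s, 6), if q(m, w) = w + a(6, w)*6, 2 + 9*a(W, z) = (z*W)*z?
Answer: -45938/3 ≈ -15313.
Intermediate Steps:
a(W, z) = -2/9 + W*z²/9 (a(W, z) = -2/9 + ((z*W)*z)/9 = -2/9 + ((W*z)*z)/9 = -2/9 + (W*z²)/9 = -2/9 + W*z²/9)
s = -150 (s = -(0 + 5)²*6 = -1*5²*6 = -1*25*6 = -25*6 = -150)
q(m, w) = -4/3 + w + 4*w² (q(m, w) = w + (-2/9 + (⅑)*6*w²)*6 = w + (-2/9 + 2*w²/3)*6 = w + (-4/3 + 4*w²) = -4/3 + w + 4*w²)
(-18 - 85)*q(s, 6) = (-18 - 85)*(-4/3 + 6 + 4*6²) = -103*(-4/3 + 6 + 4*36) = -103*(-4/3 + 6 + 144) = -103*446/3 = -45938/3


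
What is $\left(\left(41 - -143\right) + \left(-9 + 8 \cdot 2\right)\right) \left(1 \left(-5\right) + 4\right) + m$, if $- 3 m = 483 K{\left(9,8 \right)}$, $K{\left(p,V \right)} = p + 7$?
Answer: $-2767$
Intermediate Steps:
$K{\left(p,V \right)} = 7 + p$
$m = -2576$ ($m = - \frac{483 \left(7 + 9\right)}{3} = - \frac{483 \cdot 16}{3} = \left(- \frac{1}{3}\right) 7728 = -2576$)
$\left(\left(41 - -143\right) + \left(-9 + 8 \cdot 2\right)\right) \left(1 \left(-5\right) + 4\right) + m = \left(\left(41 - -143\right) + \left(-9 + 8 \cdot 2\right)\right) \left(1 \left(-5\right) + 4\right) - 2576 = \left(\left(41 + 143\right) + \left(-9 + 16\right)\right) \left(-5 + 4\right) - 2576 = \left(184 + 7\right) \left(-1\right) - 2576 = 191 \left(-1\right) - 2576 = -191 - 2576 = -2767$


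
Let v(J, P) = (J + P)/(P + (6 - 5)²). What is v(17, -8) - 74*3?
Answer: -1563/7 ≈ -223.29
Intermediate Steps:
v(J, P) = (J + P)/(1 + P) (v(J, P) = (J + P)/(P + 1²) = (J + P)/(P + 1) = (J + P)/(1 + P))
v(17, -8) - 74*3 = (17 - 8)/(1 - 8) - 74*3 = 9/(-7) - 1*222 = -⅐*9 - 222 = -9/7 - 222 = -1563/7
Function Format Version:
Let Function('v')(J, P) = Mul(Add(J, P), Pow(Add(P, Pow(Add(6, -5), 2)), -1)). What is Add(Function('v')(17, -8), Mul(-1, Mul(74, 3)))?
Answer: Rational(-1563, 7) ≈ -223.29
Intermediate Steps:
Function('v')(J, P) = Mul(Pow(Add(1, P), -1), Add(J, P)) (Function('v')(J, P) = Mul(Add(J, P), Pow(Add(P, Pow(1, 2)), -1)) = Mul(Add(J, P), Pow(Add(P, 1), -1)) = Mul(Add(J, P), Pow(Add(1, P), -1)) = Mul(Pow(Add(1, P), -1), Add(J, P)))
Add(Function('v')(17, -8), Mul(-1, Mul(74, 3))) = Add(Mul(Pow(Add(1, -8), -1), Add(17, -8)), Mul(-1, Mul(74, 3))) = Add(Mul(Pow(-7, -1), 9), Mul(-1, 222)) = Add(Mul(Rational(-1, 7), 9), -222) = Add(Rational(-9, 7), -222) = Rational(-1563, 7)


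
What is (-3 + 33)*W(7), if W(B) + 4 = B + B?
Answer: 300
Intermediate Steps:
W(B) = -4 + 2*B (W(B) = -4 + (B + B) = -4 + 2*B)
(-3 + 33)*W(7) = (-3 + 33)*(-4 + 2*7) = 30*(-4 + 14) = 30*10 = 300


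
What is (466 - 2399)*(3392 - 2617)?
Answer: -1498075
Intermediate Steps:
(466 - 2399)*(3392 - 2617) = -1933*775 = -1498075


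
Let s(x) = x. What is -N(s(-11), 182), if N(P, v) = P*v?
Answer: 2002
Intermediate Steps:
-N(s(-11), 182) = -(-11)*182 = -1*(-2002) = 2002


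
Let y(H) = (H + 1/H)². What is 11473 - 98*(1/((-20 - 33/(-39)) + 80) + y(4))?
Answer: 8769943/904 ≈ 9701.3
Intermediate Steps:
11473 - 98*(1/((-20 - 33/(-39)) + 80) + y(4)) = 11473 - 98*(1/((-20 - 33/(-39)) + 80) + (1 + 4²)²/4²) = 11473 - 98*(1/((-20 - 33*(-1/39)) + 80) + (1 + 16)²/16) = 11473 - 98*(1/((-20 + 11/13) + 80) + (1/16)*17²) = 11473 - 98*(1/(-249/13 + 80) + (1/16)*289) = 11473 - 98*(1/(791/13) + 289/16) = 11473 - 98*(13/791 + 289/16) = 11473 - 98*228807/12656 = 11473 - 1601649/904 = 8769943/904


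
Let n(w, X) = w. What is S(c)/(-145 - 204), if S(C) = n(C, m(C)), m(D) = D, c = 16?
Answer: -16/349 ≈ -0.045845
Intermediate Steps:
S(C) = C
S(c)/(-145 - 204) = 16/(-145 - 204) = 16/(-349) = 16*(-1/349) = -16/349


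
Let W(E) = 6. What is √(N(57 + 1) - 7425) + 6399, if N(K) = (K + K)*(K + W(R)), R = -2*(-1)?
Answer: 6399 + I ≈ 6399.0 + 1.0*I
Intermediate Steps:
R = 2
N(K) = 2*K*(6 + K) (N(K) = (K + K)*(K + 6) = (2*K)*(6 + K) = 2*K*(6 + K))
√(N(57 + 1) - 7425) + 6399 = √(2*(57 + 1)*(6 + (57 + 1)) - 7425) + 6399 = √(2*58*(6 + 58) - 7425) + 6399 = √(2*58*64 - 7425) + 6399 = √(7424 - 7425) + 6399 = √(-1) + 6399 = I + 6399 = 6399 + I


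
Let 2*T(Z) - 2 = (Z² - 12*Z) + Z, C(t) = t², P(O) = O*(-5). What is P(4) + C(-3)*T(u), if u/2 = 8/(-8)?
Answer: 106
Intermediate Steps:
u = -2 (u = 2*(8/(-8)) = 2*(8*(-⅛)) = 2*(-1) = -2)
P(O) = -5*O
T(Z) = 1 + Z²/2 - 11*Z/2 (T(Z) = 1 + ((Z² - 12*Z) + Z)/2 = 1 + (Z² - 11*Z)/2 = 1 + (Z²/2 - 11*Z/2) = 1 + Z²/2 - 11*Z/2)
P(4) + C(-3)*T(u) = -5*4 + (-3)²*(1 + (½)*(-2)² - 11/2*(-2)) = -20 + 9*(1 + (½)*4 + 11) = -20 + 9*(1 + 2 + 11) = -20 + 9*14 = -20 + 126 = 106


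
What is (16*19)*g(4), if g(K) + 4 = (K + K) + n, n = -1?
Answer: 912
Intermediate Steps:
g(K) = -5 + 2*K (g(K) = -4 + ((K + K) - 1) = -4 + (2*K - 1) = -4 + (-1 + 2*K) = -5 + 2*K)
(16*19)*g(4) = (16*19)*(-5 + 2*4) = 304*(-5 + 8) = 304*3 = 912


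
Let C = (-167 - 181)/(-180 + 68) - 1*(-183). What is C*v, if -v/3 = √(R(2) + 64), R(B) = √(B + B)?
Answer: -15633*√66/28 ≈ -4535.8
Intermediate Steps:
R(B) = √2*√B (R(B) = √(2*B) = √2*√B)
v = -3*√66 (v = -3*√(√2*√2 + 64) = -3*√(2 + 64) = -3*√66 ≈ -24.372)
C = 5211/28 (C = -348/(-112) + 183 = -348*(-1/112) + 183 = 87/28 + 183 = 5211/28 ≈ 186.11)
C*v = 5211*(-3*√66)/28 = -15633*√66/28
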